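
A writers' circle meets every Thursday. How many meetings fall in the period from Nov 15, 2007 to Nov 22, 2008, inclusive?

54

Nov 15, 2007 is a Thursday.
That's 374 days from start to end, counting both.
374 = 7 × 53 + 3, so there are 53 full weeks plus 3 extra days.
Each full week contributes one Thursday: 53 so far.
The 3 extra days are Thursday, Friday, Saturday — 1 of them qualifies.
Total: 53 + 1 = 54.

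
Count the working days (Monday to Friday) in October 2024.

23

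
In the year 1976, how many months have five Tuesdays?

4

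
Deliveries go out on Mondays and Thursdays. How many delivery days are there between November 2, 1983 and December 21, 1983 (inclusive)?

14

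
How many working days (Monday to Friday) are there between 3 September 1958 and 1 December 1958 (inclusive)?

3 September 1958 is a Wednesday.
From 3 September 1958 to 1 December 1958 is 90 days inclusive.
90 = 7 × 12 + 6, so there are 12 full weeks plus 6 extra days.
Each full week contributes 5 weekdays (Mon–Fri): 12 × 5 = 60.
The 6 extra days are Wed, Thu, Fri, Sat, Sun, Mon — 4 of them qualify.
Total: 60 + 4 = 64.

64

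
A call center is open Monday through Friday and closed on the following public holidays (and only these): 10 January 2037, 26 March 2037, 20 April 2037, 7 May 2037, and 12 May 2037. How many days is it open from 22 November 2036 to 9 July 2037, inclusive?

160 business days

22 November 2036 is a Saturday.
The range spans 230 days (inclusive of both endpoints).
230 = 7 × 32 + 6, so there are 32 full weeks plus 6 extra days.
Each full week contributes 5 weekdays (Mon–Fri): 32 × 5 = 160.
The 6 extra days are Sat, Sun, Mon, Tue, Wed, Thu — 4 of them qualify.
Total: 160 + 4 = 164.
Holidays: 10 January 2037 (Sat); 26 March 2037 (Thu); 20 April 2037 (Mon); 7 May 2037 (Thu); 12 May 2037 (Tue).
4 of the 5 holidays fall on weekdays; the rest are weekends and were already excluded.
Business days: 164 − 4 = 160.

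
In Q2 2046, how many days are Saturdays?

1 April 2046 is a Sunday.
From 1 April 2046 to 30 June 2046 is 91 days inclusive.
91 = 7 × 13, so the span is exactly 13 full weeks.
Each full week contributes one Saturday: 13 so far.
Total: 13.

13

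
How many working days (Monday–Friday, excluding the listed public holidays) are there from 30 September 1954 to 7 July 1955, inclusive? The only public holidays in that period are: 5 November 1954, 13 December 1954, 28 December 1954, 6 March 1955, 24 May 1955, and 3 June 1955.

30 September 1954 is a Thursday.
The range spans 281 days (inclusive of both endpoints).
281 = 7 × 40 + 1, so there are 40 full weeks plus 1 extra day.
Each full week contributes 5 weekdays (Mon–Fri): 40 × 5 = 200.
The 1 extra day is Thursday — 1 of them qualifies.
Total: 200 + 1 = 201.
Holidays: 5 November 1954 (Fri); 13 December 1954 (Mon); 28 December 1954 (Tue); 6 March 1955 (Sun); 24 May 1955 (Tue); 3 June 1955 (Fri).
5 of the 6 holidays fall on weekdays; the rest are weekends and were already excluded.
Business days: 201 − 5 = 196.

196 working days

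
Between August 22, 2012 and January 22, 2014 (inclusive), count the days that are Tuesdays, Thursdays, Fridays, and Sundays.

August 22, 2012 is a Wednesday.
The range spans 519 days (inclusive of both endpoints).
519 = 7 × 74 + 1, so there are 74 full weeks plus 1 extra day.
Each full week contributes 4 days from the set (Tue, Thu, Fri, Sun): 74 × 4 = 296.
The 1 extra day is Wed — none qualify.
Total: 296 + 0 = 296.

296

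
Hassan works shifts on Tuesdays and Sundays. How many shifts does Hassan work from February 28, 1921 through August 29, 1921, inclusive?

52

February 28, 1921 is a Monday.
That's 183 days from start to end, counting both.
183 = 7 × 26 + 1, so there are 26 full weeks plus 1 extra day.
Each full week contributes 2 days from the set (Tue, Sun): 26 × 2 = 52.
The 1 extra day is Mon — none qualify.
Total: 52 + 0 = 52.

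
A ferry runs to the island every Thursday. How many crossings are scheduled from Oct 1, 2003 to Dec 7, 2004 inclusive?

Oct 1, 2003 is a Wednesday.
That's 434 days from start to end, counting both.
434 = 7 × 62, so the span is exactly 62 full weeks.
Each full week contributes one Thursday: 62 so far.
Total: 62.

62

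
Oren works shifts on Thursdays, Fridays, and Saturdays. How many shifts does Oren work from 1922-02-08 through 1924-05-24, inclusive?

1922-02-08 is a Wednesday.
That's 837 days from start to end, counting both.
837 = 7 × 119 + 4, so there are 119 full weeks plus 4 extra days.
Each full week contributes 3 days from the set (Thu, Fri, Sat): 119 × 3 = 357.
The 4 extra days are Wednesday, Thursday, Friday, Saturday — 3 of them qualify.
Total: 357 + 3 = 360.

360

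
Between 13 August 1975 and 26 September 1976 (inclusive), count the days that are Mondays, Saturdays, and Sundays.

176

13 August 1975 is a Wednesday.
That's 411 days from start to end, counting both.
411 = 7 × 58 + 5, so there are 58 full weeks plus 5 extra days.
Each full week contributes 3 days from the set (Mon, Sat, Sun): 58 × 3 = 174.
The 5 extra days are Wed, Thu, Fri, Sat, Sun — 2 of them qualify.
Total: 174 + 2 = 176.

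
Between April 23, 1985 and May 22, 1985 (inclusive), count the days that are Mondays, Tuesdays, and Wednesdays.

14

April 23, 1985 is a Tuesday.
The range spans 30 days (inclusive of both endpoints).
30 = 7 × 4 + 2, so there are 4 full weeks plus 2 extra days.
Each full week contributes 3 days from the set (Mon, Tue, Wed): 4 × 3 = 12.
The 2 extra days are Tue, Wed — 2 of them qualify.
Total: 12 + 2 = 14.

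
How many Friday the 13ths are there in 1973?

The 13th falls on a Friday when the month's 13th has weekday Fri.
Jan 13 is Sat; Feb 13 is Tue; Mar 13 is Tue; Apr 13 is Fri ✓; May 13 is Sun; Jun 13 is Wed; Jul 13 is Fri ✓; Aug 13 is Mon; Sep 13 is Thu; Oct 13 is Sat; Nov 13 is Tue; Dec 13 is Thu.
Friday the 13ths: Apr, Jul.

2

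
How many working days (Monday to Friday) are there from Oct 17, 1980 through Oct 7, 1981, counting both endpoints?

254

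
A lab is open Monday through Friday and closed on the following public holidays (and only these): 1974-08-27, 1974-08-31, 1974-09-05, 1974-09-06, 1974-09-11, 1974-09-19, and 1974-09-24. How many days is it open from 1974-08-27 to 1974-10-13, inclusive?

1974-08-27 is a Tuesday.
That's 48 days from start to end, counting both.
48 = 7 × 6 + 6, so there are 6 full weeks plus 6 extra days.
Each full week contributes 5 weekdays (Mon–Fri): 6 × 5 = 30.
The 6 extra days are Tue, Wed, Thu, Fri, Sat, Sun — 4 of them qualify.
Total: 30 + 4 = 34.
Holidays: 1974-08-27 (Tue); 1974-08-31 (Sat); 1974-09-05 (Thu); 1974-09-06 (Fri); 1974-09-11 (Wed); 1974-09-19 (Thu); 1974-09-24 (Tue).
6 of the 7 holidays fall on weekdays; the rest are weekends and were already excluded.
Business days: 34 − 6 = 28.

28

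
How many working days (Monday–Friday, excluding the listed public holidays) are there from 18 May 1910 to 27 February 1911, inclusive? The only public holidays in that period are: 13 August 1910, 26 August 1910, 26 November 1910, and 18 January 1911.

18 May 1910 is a Wednesday.
From 18 May 1910 to 27 February 1911 is 286 days inclusive.
286 = 7 × 40 + 6, so there are 40 full weeks plus 6 extra days.
Each full week contributes 5 weekdays (Mon–Fri): 40 × 5 = 200.
The 6 extra days are Wed, Thu, Fri, Sat, Sun, Mon — 4 of them qualify.
Total: 200 + 4 = 204.
Holidays: 13 August 1910 (Sat); 26 August 1910 (Fri); 26 November 1910 (Sat); 18 January 1911 (Wed).
2 of the 4 holidays fall on weekdays; the rest are weekends and were already excluded.
Business days: 204 − 2 = 202.

202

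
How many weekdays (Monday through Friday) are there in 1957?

1 January 1957 is a Tuesday.
The range spans 365 days (inclusive of both endpoints).
365 = 7 × 52 + 1, so there are 52 full weeks plus 1 extra day.
Each full week contributes 5 weekdays (Mon–Fri): 52 × 5 = 260.
The 1 extra day is Tuesday — 1 of them qualifies.
Total: 260 + 1 = 261.

261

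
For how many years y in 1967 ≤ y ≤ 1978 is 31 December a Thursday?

1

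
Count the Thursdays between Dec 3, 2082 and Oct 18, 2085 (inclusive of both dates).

151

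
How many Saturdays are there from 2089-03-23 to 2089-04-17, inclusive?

4

2089-03-23 is a Wednesday.
From 2089-03-23 to 2089-04-17 is 26 days inclusive.
26 = 7 × 3 + 5, so there are 3 full weeks plus 5 extra days.
Each full week contributes one Saturday: 3 so far.
The 5 extra days are Wed, Thu, Fri, Sat, Sun — 1 of them qualifies.
Total: 3 + 1 = 4.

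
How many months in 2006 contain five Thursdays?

A month has five Thursdays exactly when Thursday falls within its first (length − 28) days.
Jan: 31 days, starts Sun → 5 of Sun, Mon, Tue
Feb: 28 days, starts Wed → 5 of (none)
Mar: 31 days, starts Wed → 5 of Wed, Thu, Fri ✓
Apr: 30 days, starts Sat → 5 of Sat, Sun
May: 31 days, starts Mon → 5 of Mon, Tue, Wed
Jun: 30 days, starts Thu → 5 of Thu, Fri ✓
Jul: 31 days, starts Sat → 5 of Sat, Sun, Mon
Aug: 31 days, starts Tue → 5 of Tue, Wed, Thu ✓
Sep: 30 days, starts Fri → 5 of Fri, Sat
Oct: 31 days, starts Sun → 5 of Sun, Mon, Tue
Nov: 30 days, starts Wed → 5 of Wed, Thu ✓
Dec: 31 days, starts Fri → 5 of Fri, Sat, Sun
Months with five Thursdays: Mar, Jun, Aug, Nov.

4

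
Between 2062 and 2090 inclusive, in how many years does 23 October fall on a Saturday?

Day of week of October 23 in each year:
2062: Mon, 2063: Tue, 2064: Thu, 2065: Fri, 2066: Sat ✓, 2067: Sun, 2068: Tue, 2069: Wed, 2070: Thu, 2071: Fri, 2072: Sun, 2073: Mon, 2074: Tue, 2075: Wed, 2076: Fri, 2077: Sat ✓, 2078: Sun, 2079: Mon, 2080: Wed, 2081: Thu, 2082: Fri, 2083: Sat ✓, 2084: Mon, 2085: Tue, 2086: Wed, 2087: Thu, 2088: Sat ✓, 2089: Sun, 2090: Mon
Saturdays: 2066, 2077, 2083, 2088.

4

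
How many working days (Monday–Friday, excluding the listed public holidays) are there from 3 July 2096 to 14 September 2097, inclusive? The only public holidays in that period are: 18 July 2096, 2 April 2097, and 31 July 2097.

311 working days

3 July 2096 is a Tuesday.
From 3 July 2096 to 14 September 2097 is 439 days inclusive.
439 = 7 × 62 + 5, so there are 62 full weeks plus 5 extra days.
Each full week contributes 5 weekdays (Mon–Fri): 62 × 5 = 310.
The 5 extra days are Tuesday, Wednesday, Thursday, Friday, Saturday — 4 of them qualify.
Total: 310 + 4 = 314.
Holidays: 18 July 2096 (Wed); 2 April 2097 (Tue); 31 July 2097 (Wed).
All 3 holidays fall on weekdays, so subtract 3.
Business days: 314 − 3 = 311.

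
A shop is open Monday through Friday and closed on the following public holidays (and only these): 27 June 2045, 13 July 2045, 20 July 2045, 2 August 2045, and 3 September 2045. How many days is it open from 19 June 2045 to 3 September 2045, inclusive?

51

19 June 2045 is a Monday.
That's 77 days from start to end, counting both.
77 = 7 × 11, so the span is exactly 11 full weeks.
Each full week contributes 5 weekdays (Mon–Fri): 11 × 5 = 55.
Holidays: 27 June 2045 (Tue); 13 July 2045 (Thu); 20 July 2045 (Thu); 2 August 2045 (Wed); 3 September 2045 (Sun).
4 of the 5 holidays fall on weekdays; the rest are weekends and were already excluded.
Business days: 55 − 4 = 51.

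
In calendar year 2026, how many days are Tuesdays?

52

Jan 1, 2026 is a Thursday.
That's 365 days from start to end, counting both.
365 = 7 × 52 + 1, so there are 52 full weeks plus 1 extra day.
Each full week contributes one Tuesday: 52 so far.
The 1 extra day is Thursday — none qualify.
Total: 52 + 0 = 52.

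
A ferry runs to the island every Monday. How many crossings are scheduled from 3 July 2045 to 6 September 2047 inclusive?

114

3 July 2045 is a Monday.
From 3 July 2045 to 6 September 2047 is 796 days inclusive.
796 = 7 × 113 + 5, so there are 113 full weeks plus 5 extra days.
Each full week contributes one Monday: 113 so far.
The 5 extra days are Mon, Tue, Wed, Thu, Fri — 1 of them qualifies.
Total: 113 + 1 = 114.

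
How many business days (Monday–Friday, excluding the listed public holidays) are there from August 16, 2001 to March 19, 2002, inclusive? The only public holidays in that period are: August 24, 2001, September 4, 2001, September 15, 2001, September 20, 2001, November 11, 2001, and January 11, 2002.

August 16, 2001 is a Thursday.
The range spans 216 days (inclusive of both endpoints).
216 = 7 × 30 + 6, so there are 30 full weeks plus 6 extra days.
Each full week contributes 5 weekdays (Mon–Fri): 30 × 5 = 150.
The 6 extra days are Thu, Fri, Sat, Sun, Mon, Tue — 4 of them qualify.
Total: 150 + 4 = 154.
Holidays: August 24, 2001 (Fri); September 4, 2001 (Tue); September 15, 2001 (Sat); September 20, 2001 (Thu); November 11, 2001 (Sun); January 11, 2002 (Fri).
4 of the 6 holidays fall on weekdays; the rest are weekends and were already excluded.
Business days: 154 − 4 = 150.

150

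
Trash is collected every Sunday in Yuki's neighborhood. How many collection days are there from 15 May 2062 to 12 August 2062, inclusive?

12

15 May 2062 is a Monday.
From 15 May 2062 to 12 August 2062 is 90 days inclusive.
90 = 7 × 12 + 6, so there are 12 full weeks plus 6 extra days.
Each full week contributes one Sunday: 12 so far.
The 6 extra days are Mon, Tue, Wed, Thu, Fri, Sat — none qualify.
Total: 12 + 0 = 12.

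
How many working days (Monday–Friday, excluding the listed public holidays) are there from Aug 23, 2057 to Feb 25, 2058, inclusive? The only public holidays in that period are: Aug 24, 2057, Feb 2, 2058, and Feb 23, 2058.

Aug 23, 2057 is a Thursday.
From Aug 23, 2057 to Feb 25, 2058 is 187 days inclusive.
187 = 7 × 26 + 5, so there are 26 full weeks plus 5 extra days.
Each full week contributes 5 weekdays (Mon–Fri): 26 × 5 = 130.
The 5 extra days are Thursday, Friday, Saturday, Sunday, Monday — 3 of them qualify.
Total: 130 + 3 = 133.
Holidays: Aug 24, 2057 (Fri); Feb 2, 2058 (Sat); Feb 23, 2058 (Sat).
1 of the 3 holidays fall on weekdays; the rest are weekends and were already excluded.
Business days: 133 − 1 = 132.

132 working days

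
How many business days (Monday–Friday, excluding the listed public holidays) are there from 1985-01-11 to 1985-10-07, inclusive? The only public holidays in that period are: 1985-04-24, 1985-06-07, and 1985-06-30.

1985-01-11 is a Friday.
That's 270 days from start to end, counting both.
270 = 7 × 38 + 4, so there are 38 full weeks plus 4 extra days.
Each full week contributes 5 weekdays (Mon–Fri): 38 × 5 = 190.
The 4 extra days are Friday, Saturday, Sunday, Monday — 2 of them qualify.
Total: 190 + 2 = 192.
Holidays: 1985-04-24 (Wed); 1985-06-07 (Fri); 1985-06-30 (Sun).
2 of the 3 holidays fall on weekdays; the rest are weekends and were already excluded.
Business days: 192 − 2 = 190.

190 business days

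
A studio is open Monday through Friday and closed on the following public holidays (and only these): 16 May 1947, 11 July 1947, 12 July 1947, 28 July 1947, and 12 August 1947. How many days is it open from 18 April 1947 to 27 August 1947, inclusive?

90

18 April 1947 is a Friday.
That's 132 days from start to end, counting both.
132 = 7 × 18 + 6, so there are 18 full weeks plus 6 extra days.
Each full week contributes 5 weekdays (Mon–Fri): 18 × 5 = 90.
The 6 extra days are Friday, Saturday, Sunday, Monday, Tuesday, Wednesday — 4 of them qualify.
Total: 90 + 4 = 94.
Holidays: 16 May 1947 (Fri); 11 July 1947 (Fri); 12 July 1947 (Sat); 28 July 1947 (Mon); 12 August 1947 (Tue).
4 of the 5 holidays fall on weekdays; the rest are weekends and were already excluded.
Business days: 94 − 4 = 90.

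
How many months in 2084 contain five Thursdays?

4

A month has five Thursdays exactly when Thursday falls within its first (length − 28) days.
Jan: 31 days, starts Sat → 5 of Sat, Sun, Mon
Feb: 29 days, starts Tue → 5 of Tue
Mar: 31 days, starts Wed → 5 of Wed, Thu, Fri ✓
Apr: 30 days, starts Sat → 5 of Sat, Sun
May: 31 days, starts Mon → 5 of Mon, Tue, Wed
Jun: 30 days, starts Thu → 5 of Thu, Fri ✓
Jul: 31 days, starts Sat → 5 of Sat, Sun, Mon
Aug: 31 days, starts Tue → 5 of Tue, Wed, Thu ✓
Sep: 30 days, starts Fri → 5 of Fri, Sat
Oct: 31 days, starts Sun → 5 of Sun, Mon, Tue
Nov: 30 days, starts Wed → 5 of Wed, Thu ✓
Dec: 31 days, starts Fri → 5 of Fri, Sat, Sun
Months with five Thursdays: Mar, Jun, Aug, Nov.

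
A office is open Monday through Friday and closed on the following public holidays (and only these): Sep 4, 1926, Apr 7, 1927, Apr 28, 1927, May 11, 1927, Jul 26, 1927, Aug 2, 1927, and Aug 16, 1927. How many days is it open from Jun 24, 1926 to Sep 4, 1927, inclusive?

306

Jun 24, 1926 is a Thursday.
That's 438 days from start to end, counting both.
438 = 7 × 62 + 4, so there are 62 full weeks plus 4 extra days.
Each full week contributes 5 weekdays (Mon–Fri): 62 × 5 = 310.
The 4 extra days are Thursday, Friday, Saturday, Sunday — 2 of them qualify.
Total: 310 + 2 = 312.
Holidays: Sep 4, 1926 (Sat); Apr 7, 1927 (Thu); Apr 28, 1927 (Thu); May 11, 1927 (Wed); Jul 26, 1927 (Tue); Aug 2, 1927 (Tue); Aug 16, 1927 (Tue).
6 of the 7 holidays fall on weekdays; the rest are weekends and were already excluded.
Business days: 312 − 6 = 306.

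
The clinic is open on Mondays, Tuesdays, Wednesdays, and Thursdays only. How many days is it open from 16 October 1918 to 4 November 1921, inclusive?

16 October 1918 is a Wednesday.
From 16 October 1918 to 4 November 1921 is 1116 days inclusive.
1116 = 7 × 159 + 3, so there are 159 full weeks plus 3 extra days.
Each full week contributes 4 days from the set (Mon, Tue, Wed, Thu): 159 × 4 = 636.
The 3 extra days are Wed, Thu, Fri — 2 of them qualify.
Total: 636 + 2 = 638.

638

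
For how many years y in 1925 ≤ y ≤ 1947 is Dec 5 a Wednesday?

3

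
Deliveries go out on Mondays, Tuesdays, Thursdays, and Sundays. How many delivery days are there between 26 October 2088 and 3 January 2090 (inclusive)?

26 October 2088 is a Tuesday.
From 26 October 2088 to 3 January 2090 is 435 days inclusive.
435 = 7 × 62 + 1, so there are 62 full weeks plus 1 extra day.
Each full week contributes 4 days from the set (Mon, Tue, Thu, Sun): 62 × 4 = 248.
The 1 extra day is Tuesday — 1 of them qualifies.
Total: 248 + 1 = 249.

249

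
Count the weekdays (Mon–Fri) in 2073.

260 weekdays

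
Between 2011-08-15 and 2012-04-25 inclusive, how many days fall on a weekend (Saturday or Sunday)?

72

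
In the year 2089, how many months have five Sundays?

4

A month has five Sundays exactly when Sunday falls within its first (length − 28) days.
Jan: 31 days, starts Sat → 5 of Sat, Sun, Mon ✓
Feb: 28 days, starts Tue → 5 of (none)
Mar: 31 days, starts Tue → 5 of Tue, Wed, Thu
Apr: 30 days, starts Fri → 5 of Fri, Sat
May: 31 days, starts Sun → 5 of Sun, Mon, Tue ✓
Jun: 30 days, starts Wed → 5 of Wed, Thu
Jul: 31 days, starts Fri → 5 of Fri, Sat, Sun ✓
Aug: 31 days, starts Mon → 5 of Mon, Tue, Wed
Sep: 30 days, starts Thu → 5 of Thu, Fri
Oct: 31 days, starts Sat → 5 of Sat, Sun, Mon ✓
Nov: 30 days, starts Tue → 5 of Tue, Wed
Dec: 31 days, starts Thu → 5 of Thu, Fri, Sat
Months with five Sundays: Jan, May, Jul, Oct.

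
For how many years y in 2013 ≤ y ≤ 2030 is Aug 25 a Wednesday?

2

Day of week of August 25 in each year:
2013: Sun, 2014: Mon, 2015: Tue, 2016: Thu, 2017: Fri, 2018: Sat, 2019: Sun, 2020: Tue, 2021: Wed ✓, 2022: Thu, 2023: Fri, 2024: Sun, 2025: Mon, 2026: Tue, 2027: Wed ✓, 2028: Fri, 2029: Sat, 2030: Sun
Wednesdays: 2021, 2027.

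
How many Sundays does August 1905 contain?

4

1905-08-01 is a Tuesday.
The range spans 31 days (inclusive of both endpoints).
31 = 7 × 4 + 3, so there are 4 full weeks plus 3 extra days.
Each full week contributes one Sunday: 4 so far.
The 3 extra days are Tuesday, Wednesday, Thursday — none qualify.
Total: 4 + 0 = 4.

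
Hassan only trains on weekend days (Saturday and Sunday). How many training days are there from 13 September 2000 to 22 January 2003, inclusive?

246

13 September 2000 is a Wednesday.
The range spans 862 days (inclusive of both endpoints).
862 = 7 × 123 + 1, so there are 123 full weeks plus 1 extra day.
Each full week contributes 2 weekend days (Sat, Sun): 123 × 2 = 246.
The 1 extra day is Wednesday — none qualify.
Total: 246 + 0 = 246.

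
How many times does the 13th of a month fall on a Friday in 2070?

1

The 13th falls on a Friday when the month's 13th has weekday Fri.
Jan 13 is Mon; Feb 13 is Thu; Mar 13 is Thu; Apr 13 is Sun; May 13 is Tue; Jun 13 is Fri ✓; Jul 13 is Sun; Aug 13 is Wed; Sep 13 is Sat; Oct 13 is Mon; Nov 13 is Thu; Dec 13 is Sat.
Friday the 13ths: Jun.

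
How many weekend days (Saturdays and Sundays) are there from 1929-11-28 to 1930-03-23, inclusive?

1929-11-28 is a Thursday.
That's 116 days from start to end, counting both.
116 = 7 × 16 + 4, so there are 16 full weeks plus 4 extra days.
Each full week contributes 2 weekend days (Sat, Sun): 16 × 2 = 32.
The 4 extra days are Thursday, Friday, Saturday, Sunday — 2 of them qualify.
Total: 32 + 2 = 34.

34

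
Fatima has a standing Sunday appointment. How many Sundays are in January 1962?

4

Jan 1, 1962 is a Monday.
The range spans 31 days (inclusive of both endpoints).
31 = 7 × 4 + 3, so there are 4 full weeks plus 3 extra days.
Each full week contributes one Sunday: 4 so far.
The 3 extra days are Monday, Tuesday, Wednesday — none qualify.
Total: 4 + 0 = 4.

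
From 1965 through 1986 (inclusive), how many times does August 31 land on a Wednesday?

3

Day of week of August 31 in each year:
1965: Tue, 1966: Wed ✓, 1967: Thu, 1968: Sat, 1969: Sun, 1970: Mon, 1971: Tue, 1972: Thu, 1973: Fri, 1974: Sat, 1975: Sun, 1976: Tue, 1977: Wed ✓, 1978: Thu, 1979: Fri, 1980: Sun, 1981: Mon, 1982: Tue, 1983: Wed ✓, 1984: Fri, 1985: Sat, 1986: Sun
Wednesdays: 1966, 1977, 1983.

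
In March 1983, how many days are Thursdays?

5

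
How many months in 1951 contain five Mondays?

5

A month has five Mondays exactly when Monday falls within its first (length − 28) days.
Jan: 31 days, starts Mon → 5 of Mon, Tue, Wed ✓
Feb: 28 days, starts Thu → 5 of (none)
Mar: 31 days, starts Thu → 5 of Thu, Fri, Sat
Apr: 30 days, starts Sun → 5 of Sun, Mon ✓
May: 31 days, starts Tue → 5 of Tue, Wed, Thu
Jun: 30 days, starts Fri → 5 of Fri, Sat
Jul: 31 days, starts Sun → 5 of Sun, Mon, Tue ✓
Aug: 31 days, starts Wed → 5 of Wed, Thu, Fri
Sep: 30 days, starts Sat → 5 of Sat, Sun
Oct: 31 days, starts Mon → 5 of Mon, Tue, Wed ✓
Nov: 30 days, starts Thu → 5 of Thu, Fri
Dec: 31 days, starts Sat → 5 of Sat, Sun, Mon ✓
Months with five Mondays: Jan, Apr, Jul, Oct, Dec.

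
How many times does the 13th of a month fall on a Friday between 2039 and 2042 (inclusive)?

Friday-the-13ths by year:
2039: May
2040: Jan, Apr, Jul
2041: Sep, Dec
2042: Jun

7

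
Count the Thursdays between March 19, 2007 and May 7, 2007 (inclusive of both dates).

March 19, 2007 is a Monday.
The range spans 50 days (inclusive of both endpoints).
50 = 7 × 7 + 1, so there are 7 full weeks plus 1 extra day.
Each full week contributes one Thursday: 7 so far.
The 1 extra day is Monday — none qualify.
Total: 7 + 0 = 7.

7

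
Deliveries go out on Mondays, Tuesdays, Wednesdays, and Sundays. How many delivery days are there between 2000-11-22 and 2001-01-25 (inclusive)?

2000-11-22 is a Wednesday.
The range spans 65 days (inclusive of both endpoints).
65 = 7 × 9 + 2, so there are 9 full weeks plus 2 extra days.
Each full week contributes 4 days from the set (Mon, Tue, Wed, Sun): 9 × 4 = 36.
The 2 extra days are Wed, Thu — 1 of them qualifies.
Total: 36 + 1 = 37.

37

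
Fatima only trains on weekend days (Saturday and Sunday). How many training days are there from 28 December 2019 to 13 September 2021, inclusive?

28 December 2019 is a Saturday.
The range spans 626 days (inclusive of both endpoints).
626 = 7 × 89 + 3, so there are 89 full weeks plus 3 extra days.
Each full week contributes 2 weekend days (Sat, Sun): 89 × 2 = 178.
The 3 extra days are Sat, Sun, Mon — 2 of them qualify.
Total: 178 + 2 = 180.

180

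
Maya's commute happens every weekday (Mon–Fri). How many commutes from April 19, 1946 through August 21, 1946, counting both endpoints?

89

April 19, 1946 is a Friday.
From April 19, 1946 to August 21, 1946 is 125 days inclusive.
125 = 7 × 17 + 6, so there are 17 full weeks plus 6 extra days.
Each full week contributes 5 weekdays (Mon–Fri): 17 × 5 = 85.
The 6 extra days are Fri, Sat, Sun, Mon, Tue, Wed — 4 of them qualify.
Total: 85 + 4 = 89.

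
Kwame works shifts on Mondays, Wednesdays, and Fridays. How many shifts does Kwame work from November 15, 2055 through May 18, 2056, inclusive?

November 15, 2055 is a Monday.
The range spans 186 days (inclusive of both endpoints).
186 = 7 × 26 + 4, so there are 26 full weeks plus 4 extra days.
Each full week contributes 3 days from the set (Mon, Wed, Fri): 26 × 3 = 78.
The 4 extra days are Mon, Tue, Wed, Thu — 2 of them qualify.
Total: 78 + 2 = 80.

80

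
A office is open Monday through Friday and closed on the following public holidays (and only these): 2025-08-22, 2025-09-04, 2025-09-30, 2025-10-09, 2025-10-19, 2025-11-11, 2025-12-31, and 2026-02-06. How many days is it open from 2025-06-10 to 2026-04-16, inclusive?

2025-06-10 is a Tuesday.
From 2025-06-10 to 2026-04-16 is 311 days inclusive.
311 = 7 × 44 + 3, so there are 44 full weeks plus 3 extra days.
Each full week contributes 5 weekdays (Mon–Fri): 44 × 5 = 220.
The 3 extra days are Tue, Wed, Thu — 3 of them qualify.
Total: 220 + 3 = 223.
Holidays: 2025-08-22 (Fri); 2025-09-04 (Thu); 2025-09-30 (Tue); 2025-10-09 (Thu); 2025-10-19 (Sun); 2025-11-11 (Tue); 2025-12-31 (Wed); 2026-02-06 (Fri).
7 of the 8 holidays fall on weekdays; the rest are weekends and were already excluded.
Business days: 223 − 7 = 216.

216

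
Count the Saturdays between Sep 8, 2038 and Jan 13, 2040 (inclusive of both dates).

Sep 8, 2038 is a Wednesday.
That's 493 days from start to end, counting both.
493 = 7 × 70 + 3, so there are 70 full weeks plus 3 extra days.
Each full week contributes one Saturday: 70 so far.
The 3 extra days are Wednesday, Thursday, Friday — none qualify.
Total: 70 + 0 = 70.

70 Saturdays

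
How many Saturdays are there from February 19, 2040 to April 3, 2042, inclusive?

110

February 19, 2040 is a Sunday.
That's 775 days from start to end, counting both.
775 = 7 × 110 + 5, so there are 110 full weeks plus 5 extra days.
Each full week contributes one Saturday: 110 so far.
The 5 extra days are Sunday, Monday, Tuesday, Wednesday, Thursday — none qualify.
Total: 110 + 0 = 110.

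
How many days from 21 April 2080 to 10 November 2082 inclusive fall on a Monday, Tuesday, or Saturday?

21 April 2080 is a Sunday.
That's 934 days from start to end, counting both.
934 = 7 × 133 + 3, so there are 133 full weeks plus 3 extra days.
Each full week contributes 3 days from the set (Mon, Tue, Sat): 133 × 3 = 399.
The 3 extra days are Sun, Mon, Tue — 2 of them qualify.
Total: 399 + 2 = 401.

401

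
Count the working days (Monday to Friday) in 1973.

1 January 1973 is a Monday.
That's 365 days from start to end, counting both.
365 = 7 × 52 + 1, so there are 52 full weeks plus 1 extra day.
Each full week contributes 5 weekdays (Mon–Fri): 52 × 5 = 260.
The 1 extra day is Mon — 1 of them qualifies.
Total: 260 + 1 = 261.

261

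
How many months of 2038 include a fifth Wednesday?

4

A month has five Wednesdays exactly when Wednesday falls within its first (length − 28) days.
Jan: 31 days, starts Fri → 5 of Fri, Sat, Sun
Feb: 28 days, starts Mon → 5 of (none)
Mar: 31 days, starts Mon → 5 of Mon, Tue, Wed ✓
Apr: 30 days, starts Thu → 5 of Thu, Fri
May: 31 days, starts Sat → 5 of Sat, Sun, Mon
Jun: 30 days, starts Tue → 5 of Tue, Wed ✓
Jul: 31 days, starts Thu → 5 of Thu, Fri, Sat
Aug: 31 days, starts Sun → 5 of Sun, Mon, Tue
Sep: 30 days, starts Wed → 5 of Wed, Thu ✓
Oct: 31 days, starts Fri → 5 of Fri, Sat, Sun
Nov: 30 days, starts Mon → 5 of Mon, Tue
Dec: 31 days, starts Wed → 5 of Wed, Thu, Fri ✓
Months with five Wednesdays: Mar, Jun, Sep, Dec.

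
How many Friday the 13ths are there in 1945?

2

The 13th falls on a Friday when the month's 13th has weekday Fri.
Jan 13 is Sat; Feb 13 is Tue; Mar 13 is Tue; Apr 13 is Fri ✓; May 13 is Sun; Jun 13 is Wed; Jul 13 is Fri ✓; Aug 13 is Mon; Sep 13 is Thu; Oct 13 is Sat; Nov 13 is Tue; Dec 13 is Thu.
Friday the 13ths: Apr, Jul.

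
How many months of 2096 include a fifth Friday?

4

A month has five Fridays exactly when Friday falls within its first (length − 28) days.
Jan: 31 days, starts Sun → 5 of Sun, Mon, Tue
Feb: 29 days, starts Wed → 5 of Wed
Mar: 31 days, starts Thu → 5 of Thu, Fri, Sat ✓
Apr: 30 days, starts Sun → 5 of Sun, Mon
May: 31 days, starts Tue → 5 of Tue, Wed, Thu
Jun: 30 days, starts Fri → 5 of Fri, Sat ✓
Jul: 31 days, starts Sun → 5 of Sun, Mon, Tue
Aug: 31 days, starts Wed → 5 of Wed, Thu, Fri ✓
Sep: 30 days, starts Sat → 5 of Sat, Sun
Oct: 31 days, starts Mon → 5 of Mon, Tue, Wed
Nov: 30 days, starts Thu → 5 of Thu, Fri ✓
Dec: 31 days, starts Sat → 5 of Sat, Sun, Mon
Months with five Fridays: Mar, Jun, Aug, Nov.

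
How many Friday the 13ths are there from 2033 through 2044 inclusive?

21

Friday-the-13ths by year:
2033: May
2034: Jan, Oct
2035: Apr, Jul
2036: Jun
2037: Feb, Mar, Nov
2038: Aug
2039: May
2040: Jan, Apr, Jul
2041: Sep, Dec
2042: Jun
2043: Feb, Mar, Nov
2044: May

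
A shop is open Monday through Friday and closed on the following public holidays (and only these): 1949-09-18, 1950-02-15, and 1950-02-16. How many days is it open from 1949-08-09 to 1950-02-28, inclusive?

144 working days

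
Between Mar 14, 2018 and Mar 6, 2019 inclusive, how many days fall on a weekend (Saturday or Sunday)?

Mar 14, 2018 is a Wednesday.
From Mar 14, 2018 to Mar 6, 2019 is 358 days inclusive.
358 = 7 × 51 + 1, so there are 51 full weeks plus 1 extra day.
Each full week contributes 2 weekend days (Sat, Sun): 51 × 2 = 102.
The 1 extra day is Wed — none qualify.
Total: 102 + 0 = 102.

102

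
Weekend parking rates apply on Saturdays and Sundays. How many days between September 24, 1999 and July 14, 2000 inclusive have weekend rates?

September 24, 1999 is a Friday.
From September 24, 1999 to July 14, 2000 is 295 days inclusive.
295 = 7 × 42 + 1, so there are 42 full weeks plus 1 extra day.
Each full week contributes 2 weekend days (Sat, Sun): 42 × 2 = 84.
The 1 extra day is Fri — none qualify.
Total: 84 + 0 = 84.

84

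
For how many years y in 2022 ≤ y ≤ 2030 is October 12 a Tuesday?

Day of week of October 12 in each year:
2022: Wed, 2023: Thu, 2024: Sat, 2025: Sun, 2026: Mon, 2027: Tue ✓, 2028: Thu, 2029: Fri, 2030: Sat
Tuesdays: 2027.

1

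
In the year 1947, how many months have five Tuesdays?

4

A month has five Tuesdays exactly when Tuesday falls within its first (length − 28) days.
Jan: 31 days, starts Wed → 5 of Wed, Thu, Fri
Feb: 28 days, starts Sat → 5 of (none)
Mar: 31 days, starts Sat → 5 of Sat, Sun, Mon
Apr: 30 days, starts Tue → 5 of Tue, Wed ✓
May: 31 days, starts Thu → 5 of Thu, Fri, Sat
Jun: 30 days, starts Sun → 5 of Sun, Mon
Jul: 31 days, starts Tue → 5 of Tue, Wed, Thu ✓
Aug: 31 days, starts Fri → 5 of Fri, Sat, Sun
Sep: 30 days, starts Mon → 5 of Mon, Tue ✓
Oct: 31 days, starts Wed → 5 of Wed, Thu, Fri
Nov: 30 days, starts Sat → 5 of Sat, Sun
Dec: 31 days, starts Mon → 5 of Mon, Tue, Wed ✓
Months with five Tuesdays: Apr, Jul, Sep, Dec.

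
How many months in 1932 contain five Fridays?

5

A month has five Fridays exactly when Friday falls within its first (length − 28) days.
Jan: 31 days, starts Fri → 5 of Fri, Sat, Sun ✓
Feb: 29 days, starts Mon → 5 of Mon
Mar: 31 days, starts Tue → 5 of Tue, Wed, Thu
Apr: 30 days, starts Fri → 5 of Fri, Sat ✓
May: 31 days, starts Sun → 5 of Sun, Mon, Tue
Jun: 30 days, starts Wed → 5 of Wed, Thu
Jul: 31 days, starts Fri → 5 of Fri, Sat, Sun ✓
Aug: 31 days, starts Mon → 5 of Mon, Tue, Wed
Sep: 30 days, starts Thu → 5 of Thu, Fri ✓
Oct: 31 days, starts Sat → 5 of Sat, Sun, Mon
Nov: 30 days, starts Tue → 5 of Tue, Wed
Dec: 31 days, starts Thu → 5 of Thu, Fri, Sat ✓
Months with five Fridays: Jan, Apr, Jul, Sep, Dec.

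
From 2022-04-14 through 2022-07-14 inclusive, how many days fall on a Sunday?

2022-04-14 is a Thursday.
The range spans 92 days (inclusive of both endpoints).
92 = 7 × 13 + 1, so there are 13 full weeks plus 1 extra day.
Each full week contributes one Sunday: 13 so far.
The 1 extra day is Thursday — none qualify.
Total: 13 + 0 = 13.

13 Sundays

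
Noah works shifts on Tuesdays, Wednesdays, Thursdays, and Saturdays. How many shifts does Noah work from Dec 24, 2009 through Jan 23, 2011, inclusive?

226

Dec 24, 2009 is a Thursday.
From Dec 24, 2009 to Jan 23, 2011 is 396 days inclusive.
396 = 7 × 56 + 4, so there are 56 full weeks plus 4 extra days.
Each full week contributes 4 days from the set (Tue, Wed, Thu, Sat): 56 × 4 = 224.
The 4 extra days are Thursday, Friday, Saturday, Sunday — 2 of them qualify.
Total: 224 + 2 = 226.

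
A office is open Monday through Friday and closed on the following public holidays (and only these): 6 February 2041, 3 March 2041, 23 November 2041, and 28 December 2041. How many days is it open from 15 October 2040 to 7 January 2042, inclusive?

321 business days

15 October 2040 is a Monday.
That's 450 days from start to end, counting both.
450 = 7 × 64 + 2, so there are 64 full weeks plus 2 extra days.
Each full week contributes 5 weekdays (Mon–Fri): 64 × 5 = 320.
The 2 extra days are Mon, Tue — 2 of them qualify.
Total: 320 + 2 = 322.
Holidays: 6 February 2041 (Wed); 3 March 2041 (Sun); 23 November 2041 (Sat); 28 December 2041 (Sat).
1 of the 4 holidays fall on weekdays; the rest are weekends and were already excluded.
Business days: 322 − 1 = 321.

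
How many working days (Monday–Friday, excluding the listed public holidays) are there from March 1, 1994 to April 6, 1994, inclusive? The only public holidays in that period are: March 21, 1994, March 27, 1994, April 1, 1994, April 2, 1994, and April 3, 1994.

March 1, 1994 is a Tuesday.
That's 37 days from start to end, counting both.
37 = 7 × 5 + 2, so there are 5 full weeks plus 2 extra days.
Each full week contributes 5 weekdays (Mon–Fri): 5 × 5 = 25.
The 2 extra days are Tue, Wed — 2 of them qualify.
Total: 25 + 2 = 27.
Holidays: March 21, 1994 (Mon); March 27, 1994 (Sun); April 1, 1994 (Fri); April 2, 1994 (Sat); April 3, 1994 (Sun).
2 of the 5 holidays fall on weekdays; the rest are weekends and were already excluded.
Business days: 27 − 2 = 25.

25 working days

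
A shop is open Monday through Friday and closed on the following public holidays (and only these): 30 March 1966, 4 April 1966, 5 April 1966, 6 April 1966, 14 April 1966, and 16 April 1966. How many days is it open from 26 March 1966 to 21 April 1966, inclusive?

14

26 March 1966 is a Saturday.
That's 27 days from start to end, counting both.
27 = 7 × 3 + 6, so there are 3 full weeks plus 6 extra days.
Each full week contributes 5 weekdays (Mon–Fri): 3 × 5 = 15.
The 6 extra days are Sat, Sun, Mon, Tue, Wed, Thu — 4 of them qualify.
Total: 15 + 4 = 19.
Holidays: 30 March 1966 (Wed); 4 April 1966 (Mon); 5 April 1966 (Tue); 6 April 1966 (Wed); 14 April 1966 (Thu); 16 April 1966 (Sat).
5 of the 6 holidays fall on weekdays; the rest are weekends and were already excluded.
Business days: 19 − 5 = 14.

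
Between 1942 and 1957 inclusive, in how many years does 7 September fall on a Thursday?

Day of week of September 7 in each year:
1942: Mon, 1943: Tue, 1944: Thu ✓, 1945: Fri, 1946: Sat, 1947: Sun, 1948: Tue, 1949: Wed, 1950: Thu ✓, 1951: Fri, 1952: Sun, 1953: Mon, 1954: Tue, 1955: Wed, 1956: Fri, 1957: Sat
Thursdays: 1944, 1950.

2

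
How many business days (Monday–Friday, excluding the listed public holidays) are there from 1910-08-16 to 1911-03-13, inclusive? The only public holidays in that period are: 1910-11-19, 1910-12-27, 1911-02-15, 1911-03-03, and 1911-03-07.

146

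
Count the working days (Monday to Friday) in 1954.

Jan 1, 1954 is a Friday.
The range spans 365 days (inclusive of both endpoints).
365 = 7 × 52 + 1, so there are 52 full weeks plus 1 extra day.
Each full week contributes 5 weekdays (Mon–Fri): 52 × 5 = 260.
The 1 extra day is Fri — 1 of them qualifies.
Total: 260 + 1 = 261.

261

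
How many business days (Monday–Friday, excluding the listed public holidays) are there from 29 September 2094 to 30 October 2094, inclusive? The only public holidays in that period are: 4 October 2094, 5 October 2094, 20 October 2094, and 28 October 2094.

29 September 2094 is a Wednesday.
That's 32 days from start to end, counting both.
32 = 7 × 4 + 4, so there are 4 full weeks plus 4 extra days.
Each full week contributes 5 weekdays (Mon–Fri): 4 × 5 = 20.
The 4 extra days are Wed, Thu, Fri, Sat — 3 of them qualify.
Total: 20 + 3 = 23.
Holidays: 4 October 2094 (Mon); 5 October 2094 (Tue); 20 October 2094 (Wed); 28 October 2094 (Thu).
All 4 holidays fall on weekdays, so subtract 4.
Business days: 23 − 4 = 19.

19 business days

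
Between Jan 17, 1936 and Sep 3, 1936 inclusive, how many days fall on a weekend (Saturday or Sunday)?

66

Jan 17, 1936 is a Friday.
That's 231 days from start to end, counting both.
231 = 7 × 33, so the span is exactly 33 full weeks.
Each full week contributes 2 weekend days (Sat, Sun): 33 × 2 = 66.
Total: 66.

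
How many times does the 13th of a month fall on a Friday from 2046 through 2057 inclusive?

20

Friday-the-13ths by year:
2046: Apr, Jul
2047: Sep, Dec
2048: Mar, Nov
2049: Aug
2050: May
2051: Jan, Oct
2052: Sep, Dec
2053: Jun
2054: Feb, Mar, Nov
2055: Aug
2056: Oct
2057: Apr, Jul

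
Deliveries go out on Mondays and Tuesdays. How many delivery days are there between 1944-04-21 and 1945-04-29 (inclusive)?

1944-04-21 is a Friday.
From 1944-04-21 to 1945-04-29 is 374 days inclusive.
374 = 7 × 53 + 3, so there are 53 full weeks plus 3 extra days.
Each full week contributes 2 days from the set (Mon, Tue): 53 × 2 = 106.
The 3 extra days are Friday, Saturday, Sunday — none qualify.
Total: 106 + 0 = 106.

106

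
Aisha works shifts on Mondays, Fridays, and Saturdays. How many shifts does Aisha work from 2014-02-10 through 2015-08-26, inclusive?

241

2014-02-10 is a Monday.
That's 563 days from start to end, counting both.
563 = 7 × 80 + 3, so there are 80 full weeks plus 3 extra days.
Each full week contributes 3 days from the set (Mon, Fri, Sat): 80 × 3 = 240.
The 3 extra days are Monday, Tuesday, Wednesday — 1 of them qualifies.
Total: 240 + 1 = 241.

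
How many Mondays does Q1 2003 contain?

1 January 2003 is a Wednesday.
The range spans 90 days (inclusive of both endpoints).
90 = 7 × 12 + 6, so there are 12 full weeks plus 6 extra days.
Each full week contributes one Monday: 12 so far.
The 6 extra days are Wednesday, Thursday, Friday, Saturday, Sunday, Monday — 1 of them qualifies.
Total: 12 + 1 = 13.

13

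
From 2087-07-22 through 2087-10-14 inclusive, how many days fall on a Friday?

12 Fridays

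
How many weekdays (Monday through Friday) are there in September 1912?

1 September 1912 is a Sunday.
From 1 September 1912 to 30 September 1912 is 30 days inclusive.
30 = 7 × 4 + 2, so there are 4 full weeks plus 2 extra days.
Each full week contributes 5 weekdays (Mon–Fri): 4 × 5 = 20.
The 2 extra days are Sun, Mon — 1 of them qualifies.
Total: 20 + 1 = 21.

21 weekdays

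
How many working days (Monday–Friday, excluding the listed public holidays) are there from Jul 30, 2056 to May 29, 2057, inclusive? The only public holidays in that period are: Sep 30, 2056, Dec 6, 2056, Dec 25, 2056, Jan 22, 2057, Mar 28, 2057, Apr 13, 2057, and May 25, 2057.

Jul 30, 2056 is a Sunday.
From Jul 30, 2056 to May 29, 2057 is 304 days inclusive.
304 = 7 × 43 + 3, so there are 43 full weeks plus 3 extra days.
Each full week contributes 5 weekdays (Mon–Fri): 43 × 5 = 215.
The 3 extra days are Sunday, Monday, Tuesday — 2 of them qualify.
Total: 215 + 2 = 217.
Holidays: Sep 30, 2056 (Sat); Dec 6, 2056 (Wed); Dec 25, 2056 (Mon); Jan 22, 2057 (Mon); Mar 28, 2057 (Wed); Apr 13, 2057 (Fri); May 25, 2057 (Fri).
6 of the 7 holidays fall on weekdays; the rest are weekends and were already excluded.
Business days: 217 − 6 = 211.

211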